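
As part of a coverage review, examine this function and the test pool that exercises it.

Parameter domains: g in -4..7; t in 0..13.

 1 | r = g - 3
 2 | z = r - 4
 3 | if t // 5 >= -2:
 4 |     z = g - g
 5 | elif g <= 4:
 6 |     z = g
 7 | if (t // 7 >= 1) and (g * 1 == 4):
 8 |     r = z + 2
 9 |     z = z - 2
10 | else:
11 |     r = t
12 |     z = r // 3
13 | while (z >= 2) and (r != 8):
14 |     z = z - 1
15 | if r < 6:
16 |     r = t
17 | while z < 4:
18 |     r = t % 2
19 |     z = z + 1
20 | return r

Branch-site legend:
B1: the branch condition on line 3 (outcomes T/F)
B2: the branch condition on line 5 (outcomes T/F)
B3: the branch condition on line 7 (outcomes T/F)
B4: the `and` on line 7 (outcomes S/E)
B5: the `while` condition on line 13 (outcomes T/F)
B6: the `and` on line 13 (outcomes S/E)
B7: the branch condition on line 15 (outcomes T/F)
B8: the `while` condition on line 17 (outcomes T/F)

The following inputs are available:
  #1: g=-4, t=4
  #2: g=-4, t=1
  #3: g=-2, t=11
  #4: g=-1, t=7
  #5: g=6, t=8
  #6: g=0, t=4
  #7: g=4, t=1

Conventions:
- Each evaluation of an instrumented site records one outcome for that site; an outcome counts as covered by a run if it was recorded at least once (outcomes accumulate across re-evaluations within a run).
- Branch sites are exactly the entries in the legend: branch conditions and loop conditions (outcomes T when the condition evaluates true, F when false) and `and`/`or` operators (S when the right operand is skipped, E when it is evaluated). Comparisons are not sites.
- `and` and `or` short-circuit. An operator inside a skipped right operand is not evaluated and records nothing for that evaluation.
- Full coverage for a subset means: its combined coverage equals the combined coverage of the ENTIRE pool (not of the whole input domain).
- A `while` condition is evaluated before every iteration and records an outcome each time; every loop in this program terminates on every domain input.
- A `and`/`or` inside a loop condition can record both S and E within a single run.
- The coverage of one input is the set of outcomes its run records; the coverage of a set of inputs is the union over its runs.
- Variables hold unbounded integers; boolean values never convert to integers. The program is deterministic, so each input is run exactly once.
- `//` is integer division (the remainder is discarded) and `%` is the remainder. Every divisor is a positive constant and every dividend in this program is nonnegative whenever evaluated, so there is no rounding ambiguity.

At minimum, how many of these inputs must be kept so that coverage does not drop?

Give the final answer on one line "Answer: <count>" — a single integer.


input #1 (g=-4, t=4): events B1->T, B4->S, B3->F, B6->S, B5->F, B7->T, B8->T, B8->T, B8->T, B8->F; covers B1=T, B3=F, B4=S, B5=F, B6=S, B7=T, B8=T, B8=F
input #2 (g=-4, t=1): events B1->T, B4->S, B3->F, B6->S, B5->F, B7->T, B8->T, B8->T, B8->T, B8->T, B8->F; covers B1=T, B3=F, B4=S, B5=F, B6=S, B7=T, B8=T, B8=F
input #3 (g=-2, t=11): events B1->T, B4->E, B3->F, B6->E, B5->T, B6->E, B5->T, B6->S, B5->F, B7->F, B8->T, B8->T, B8->T, B8->F; covers B1=T, B3=F, B4=E, B5=T, B5=F, B6=S, B6=E, B7=F, B8=T, B8=F
input #4 (g=-1, t=7): events B1->T, B4->E, B3->F, B6->E, B5->T, B6->S, B5->F, B7->F, B8->T, B8->T, B8->T, B8->F; covers B1=T, B3=F, B4=E, B5=T, B5=F, B6=S, B6=E, B7=F, B8=T, B8=F
input #5 (g=6, t=8): events B1->T, B4->E, B3->F, B6->E, B5->F, B7->F, B8->T, B8->T, B8->F; covers B1=T, B3=F, B4=E, B5=F, B6=E, B7=F, B8=T, B8=F
input #6 (g=0, t=4): events B1->T, B4->S, B3->F, B6->S, B5->F, B7->T, B8->T, B8->T, B8->T, B8->F; covers B1=T, B3=F, B4=S, B5=F, B6=S, B7=T, B8=T, B8=F
input #7 (g=4, t=1): events B1->T, B4->S, B3->F, B6->S, B5->F, B7->T, B8->T, B8->T, B8->T, B8->T, B8->F; covers B1=T, B3=F, B4=S, B5=F, B6=S, B7=T, B8=T, B8=F
the full pool covers 12 outcomes: B1=T, B3=F, B4=S, B4=E, B5=T, B5=F, B6=S, B6=E, B7=T, B7=F, B8=T, B8=F
no size-1 subset reaches all 12 outcomes (best union: 10/12)
size 2: inputs {1, 3} cover all 12 outcomes, and no lexicographically smaller subset of this size does
Answer: 2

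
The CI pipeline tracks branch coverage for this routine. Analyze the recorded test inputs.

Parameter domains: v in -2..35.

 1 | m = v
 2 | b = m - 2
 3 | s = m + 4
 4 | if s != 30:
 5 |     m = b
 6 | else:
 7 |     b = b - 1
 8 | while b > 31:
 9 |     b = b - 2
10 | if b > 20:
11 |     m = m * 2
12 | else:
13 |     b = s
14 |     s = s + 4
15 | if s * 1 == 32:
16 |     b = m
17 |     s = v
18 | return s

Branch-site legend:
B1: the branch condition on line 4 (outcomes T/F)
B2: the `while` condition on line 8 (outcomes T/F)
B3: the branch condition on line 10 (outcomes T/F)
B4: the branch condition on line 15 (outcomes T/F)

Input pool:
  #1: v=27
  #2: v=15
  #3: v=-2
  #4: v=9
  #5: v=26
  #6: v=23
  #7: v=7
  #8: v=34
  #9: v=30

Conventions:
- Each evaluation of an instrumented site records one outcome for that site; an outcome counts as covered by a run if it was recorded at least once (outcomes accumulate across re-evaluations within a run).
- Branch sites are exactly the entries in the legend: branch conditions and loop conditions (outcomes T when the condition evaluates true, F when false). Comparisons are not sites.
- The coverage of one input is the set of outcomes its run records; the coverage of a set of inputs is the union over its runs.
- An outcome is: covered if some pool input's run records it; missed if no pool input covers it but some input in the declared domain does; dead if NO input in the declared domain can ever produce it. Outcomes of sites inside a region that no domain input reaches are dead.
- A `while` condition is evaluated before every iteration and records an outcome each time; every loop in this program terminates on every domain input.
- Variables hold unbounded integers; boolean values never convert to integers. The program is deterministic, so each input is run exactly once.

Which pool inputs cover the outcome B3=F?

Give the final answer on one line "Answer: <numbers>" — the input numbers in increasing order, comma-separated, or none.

input #1 (v=27): does not produce B3=F
input #2 (v=15): produces B3=F
input #3 (v=-2): produces B3=F
input #4 (v=9): produces B3=F
input #5 (v=26): does not produce B3=F
input #6 (v=23): does not produce B3=F
input #7 (v=7): produces B3=F
input #8 (v=34): does not produce B3=F
input #9 (v=30): does not produce B3=F

Answer: 2, 3, 4, 7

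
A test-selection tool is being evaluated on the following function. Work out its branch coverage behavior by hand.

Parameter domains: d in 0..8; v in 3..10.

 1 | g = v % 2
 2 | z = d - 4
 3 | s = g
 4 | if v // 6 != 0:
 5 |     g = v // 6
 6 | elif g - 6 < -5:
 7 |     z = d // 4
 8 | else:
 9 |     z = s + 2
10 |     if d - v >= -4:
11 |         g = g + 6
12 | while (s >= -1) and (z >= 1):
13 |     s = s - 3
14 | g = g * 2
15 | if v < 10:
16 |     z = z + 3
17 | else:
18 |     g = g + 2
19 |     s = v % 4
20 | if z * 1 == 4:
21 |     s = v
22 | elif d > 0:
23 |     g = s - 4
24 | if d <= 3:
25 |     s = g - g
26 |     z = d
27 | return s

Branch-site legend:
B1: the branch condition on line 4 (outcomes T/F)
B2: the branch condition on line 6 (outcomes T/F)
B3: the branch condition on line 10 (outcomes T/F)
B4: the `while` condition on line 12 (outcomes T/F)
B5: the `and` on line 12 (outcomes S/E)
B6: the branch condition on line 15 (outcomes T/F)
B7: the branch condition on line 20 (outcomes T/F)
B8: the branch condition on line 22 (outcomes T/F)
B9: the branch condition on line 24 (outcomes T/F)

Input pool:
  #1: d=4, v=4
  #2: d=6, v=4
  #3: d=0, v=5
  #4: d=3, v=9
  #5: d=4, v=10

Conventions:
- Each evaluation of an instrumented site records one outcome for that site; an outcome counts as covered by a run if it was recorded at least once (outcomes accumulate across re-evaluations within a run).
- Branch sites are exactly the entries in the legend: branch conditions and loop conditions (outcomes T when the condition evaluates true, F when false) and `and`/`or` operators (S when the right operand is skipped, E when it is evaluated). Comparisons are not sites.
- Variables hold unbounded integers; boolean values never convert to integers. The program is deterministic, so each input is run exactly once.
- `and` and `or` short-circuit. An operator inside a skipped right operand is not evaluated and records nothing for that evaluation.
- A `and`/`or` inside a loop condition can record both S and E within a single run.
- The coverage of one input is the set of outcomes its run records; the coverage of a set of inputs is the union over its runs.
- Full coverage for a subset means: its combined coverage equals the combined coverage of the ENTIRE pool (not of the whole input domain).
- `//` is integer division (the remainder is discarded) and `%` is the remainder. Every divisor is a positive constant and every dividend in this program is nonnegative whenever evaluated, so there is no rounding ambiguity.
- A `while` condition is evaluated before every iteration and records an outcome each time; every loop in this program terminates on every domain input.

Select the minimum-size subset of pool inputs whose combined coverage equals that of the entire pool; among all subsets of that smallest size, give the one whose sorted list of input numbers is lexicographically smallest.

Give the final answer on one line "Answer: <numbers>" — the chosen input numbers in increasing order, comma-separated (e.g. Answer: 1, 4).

input #1 (d=4, v=4): events B1->F, B2->T, B5->E, B4->T, B5->S, B4->F, B6->T, B7->T, B9->F; covers B1=F, B2=T, B4=T, B4=F, B5=S, B5=E, B6=T, B7=T, B9=F
input #2 (d=6, v=4): events B1->F, B2->T, B5->E, B4->T, B5->S, B4->F, B6->T, B7->T, B9->F; covers B1=F, B2=T, B4=T, B4=F, B5=S, B5=E, B6=T, B7=T, B9=F
input #3 (d=0, v=5): events B1->F, B2->F, B3->F, B5->E, B4->T, B5->S, B4->F, B6->T, B7->F, B8->F, B9->T; covers B1=F, B2=F, B3=F, B4=T, B4=F, B5=S, B5=E, B6=T, B7=F, B8=F, B9=T
input #4 (d=3, v=9): events B1->T, B5->E, B4->F, B6->T, B7->F, B8->T, B9->T; covers B1=T, B4=F, B5=E, B6=T, B7=F, B8=T, B9=T
input #5 (d=4, v=10): events B1->T, B5->E, B4->F, B6->F, B7->F, B8->T, B9->F; covers B1=T, B4=F, B5=E, B6=F, B7=F, B8=T, B9=F
pool-wide coverage (17 outcomes): B1=T, B1=F, B2=T, B2=F, B3=F, B4=T, B4=F, B5=S, B5=E, B6=T, B6=F, B7=T, B7=F, B8=T, B8=F, B9=T, B9=F
checked all size-1 subsets: none covers 17 outcomes (max 11/17)
checked all size-2 subsets: none covers 17 outcomes (max 15/17)
the canonical winner is {1, 3, 5}: size 3, full 17-outcome coverage, earliest index list among size-3 covers

Answer: 1, 3, 5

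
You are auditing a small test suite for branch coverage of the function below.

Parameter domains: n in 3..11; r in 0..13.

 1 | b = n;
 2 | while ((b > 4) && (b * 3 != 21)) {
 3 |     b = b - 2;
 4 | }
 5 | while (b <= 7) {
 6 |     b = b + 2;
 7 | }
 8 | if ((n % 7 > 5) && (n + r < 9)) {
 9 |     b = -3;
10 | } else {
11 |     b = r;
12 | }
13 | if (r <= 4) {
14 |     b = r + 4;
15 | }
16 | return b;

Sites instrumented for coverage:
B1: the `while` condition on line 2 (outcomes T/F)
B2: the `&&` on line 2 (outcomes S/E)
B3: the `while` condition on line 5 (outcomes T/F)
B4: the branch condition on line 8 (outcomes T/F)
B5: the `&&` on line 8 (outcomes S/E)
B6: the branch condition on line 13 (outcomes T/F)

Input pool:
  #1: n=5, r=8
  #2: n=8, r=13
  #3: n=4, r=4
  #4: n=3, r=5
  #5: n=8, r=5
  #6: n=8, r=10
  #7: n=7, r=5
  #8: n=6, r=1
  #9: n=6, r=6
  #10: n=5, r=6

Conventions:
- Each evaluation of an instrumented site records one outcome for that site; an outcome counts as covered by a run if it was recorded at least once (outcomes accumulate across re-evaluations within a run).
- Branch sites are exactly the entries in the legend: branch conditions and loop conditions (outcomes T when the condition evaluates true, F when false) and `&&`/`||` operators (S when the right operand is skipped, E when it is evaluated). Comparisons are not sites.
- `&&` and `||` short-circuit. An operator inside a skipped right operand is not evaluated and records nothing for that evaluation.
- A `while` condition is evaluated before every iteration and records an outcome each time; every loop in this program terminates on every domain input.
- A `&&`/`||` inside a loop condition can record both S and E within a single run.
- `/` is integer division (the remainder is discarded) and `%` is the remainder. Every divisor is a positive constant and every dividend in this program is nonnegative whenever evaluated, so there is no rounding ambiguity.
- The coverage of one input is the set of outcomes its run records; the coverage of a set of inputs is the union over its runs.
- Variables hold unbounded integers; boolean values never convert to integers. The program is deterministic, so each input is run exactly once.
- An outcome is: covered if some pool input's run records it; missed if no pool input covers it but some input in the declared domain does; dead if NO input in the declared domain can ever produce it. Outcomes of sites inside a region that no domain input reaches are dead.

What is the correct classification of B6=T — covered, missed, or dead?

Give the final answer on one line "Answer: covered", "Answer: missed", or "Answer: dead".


B6=T is recorded by pool input(s) 3, 8 -> covered
Answer: covered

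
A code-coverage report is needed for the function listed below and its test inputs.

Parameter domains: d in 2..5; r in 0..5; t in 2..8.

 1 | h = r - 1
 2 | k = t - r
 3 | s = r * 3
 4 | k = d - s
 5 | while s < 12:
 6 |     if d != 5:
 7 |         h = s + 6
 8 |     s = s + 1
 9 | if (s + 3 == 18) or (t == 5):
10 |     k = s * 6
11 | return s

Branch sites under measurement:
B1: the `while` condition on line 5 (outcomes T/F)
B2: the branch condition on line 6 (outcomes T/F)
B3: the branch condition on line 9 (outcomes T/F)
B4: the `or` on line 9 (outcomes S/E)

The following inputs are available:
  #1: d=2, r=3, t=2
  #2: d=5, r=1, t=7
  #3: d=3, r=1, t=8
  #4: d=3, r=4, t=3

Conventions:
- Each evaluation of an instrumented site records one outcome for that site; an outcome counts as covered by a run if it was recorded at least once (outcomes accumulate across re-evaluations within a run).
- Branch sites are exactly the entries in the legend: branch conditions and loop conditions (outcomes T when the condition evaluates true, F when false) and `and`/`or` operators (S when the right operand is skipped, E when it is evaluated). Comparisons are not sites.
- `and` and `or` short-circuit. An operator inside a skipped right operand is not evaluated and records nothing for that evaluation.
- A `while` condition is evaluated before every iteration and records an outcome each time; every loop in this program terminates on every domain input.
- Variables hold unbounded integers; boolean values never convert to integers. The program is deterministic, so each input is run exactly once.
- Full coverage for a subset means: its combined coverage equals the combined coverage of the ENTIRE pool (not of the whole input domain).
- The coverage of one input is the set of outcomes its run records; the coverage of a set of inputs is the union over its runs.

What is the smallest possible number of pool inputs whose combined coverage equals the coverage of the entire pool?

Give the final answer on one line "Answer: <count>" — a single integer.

input #1, d=2, r=3, t=2: events B1->T, B2->T, B1->T, B2->T, B1->T, B2->T, B1->F, B4->E, B3->F; outcomes B1=T, B1=F, B2=T, B3=F, B4=E
input #2, d=5, r=1, t=7: events B1->T, B2->F, B1->T, B2->F, B1->T, B2->F, B1->T, B2->F, B1->T, B2->F, B1->T, B2->F, B1->T, B2->F, ...; outcomes B1=T, B1=F, B2=F, B3=F, B4=E
input #3, d=3, r=1, t=8: events B1->T, B2->T, B1->T, B2->T, B1->T, B2->T, B1->T, B2->T, B1->T, B2->T, B1->T, B2->T, B1->T, B2->T, ...; outcomes B1=T, B1=F, B2=T, B3=F, B4=E
input #4, d=3, r=4, t=3: events B1->F, B4->E, B3->F; outcomes B1=F, B3=F, B4=E
union over all inputs: B1=T, B1=F, B2=T, B2=F, B3=F, B4=E (6 outcomes)
checked all size-1 subsets: none covers 6 outcomes (max 5/6)
inputs {1, 2} (size 2) cover everything; no size-2 subset with a lexicographically smaller index list covers all 6

Answer: 2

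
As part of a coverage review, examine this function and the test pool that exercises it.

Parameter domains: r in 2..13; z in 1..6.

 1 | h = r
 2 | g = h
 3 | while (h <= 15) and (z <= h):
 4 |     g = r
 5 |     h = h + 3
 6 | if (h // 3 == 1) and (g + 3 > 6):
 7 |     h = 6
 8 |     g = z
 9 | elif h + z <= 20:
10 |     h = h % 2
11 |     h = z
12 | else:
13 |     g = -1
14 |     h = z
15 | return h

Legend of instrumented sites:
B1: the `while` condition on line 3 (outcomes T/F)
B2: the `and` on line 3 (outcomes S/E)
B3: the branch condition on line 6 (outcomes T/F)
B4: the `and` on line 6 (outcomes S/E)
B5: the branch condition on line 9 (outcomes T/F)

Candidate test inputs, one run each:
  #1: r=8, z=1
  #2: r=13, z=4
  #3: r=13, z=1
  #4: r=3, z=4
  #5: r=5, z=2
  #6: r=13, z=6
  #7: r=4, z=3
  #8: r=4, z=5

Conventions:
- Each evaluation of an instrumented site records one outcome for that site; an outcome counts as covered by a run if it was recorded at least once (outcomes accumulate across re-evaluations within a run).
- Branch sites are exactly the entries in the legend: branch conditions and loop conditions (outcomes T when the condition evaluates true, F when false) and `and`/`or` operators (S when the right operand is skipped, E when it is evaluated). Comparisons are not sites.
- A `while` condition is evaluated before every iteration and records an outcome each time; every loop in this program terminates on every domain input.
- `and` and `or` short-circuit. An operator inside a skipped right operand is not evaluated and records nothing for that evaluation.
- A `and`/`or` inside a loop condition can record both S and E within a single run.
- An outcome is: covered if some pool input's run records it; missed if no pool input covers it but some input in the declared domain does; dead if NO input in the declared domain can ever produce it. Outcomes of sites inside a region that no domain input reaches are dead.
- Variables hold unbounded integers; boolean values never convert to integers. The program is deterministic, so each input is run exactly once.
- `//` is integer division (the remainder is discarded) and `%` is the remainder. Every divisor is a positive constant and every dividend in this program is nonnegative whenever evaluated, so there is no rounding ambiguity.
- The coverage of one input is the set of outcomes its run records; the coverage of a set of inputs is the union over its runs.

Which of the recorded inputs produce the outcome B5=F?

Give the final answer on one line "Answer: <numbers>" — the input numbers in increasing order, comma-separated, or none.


input #1 (r=8, z=1): does not record B5=F
input #2 (r=13, z=4): does not record B5=F
input #3 (r=13, z=1): does not record B5=F
input #4 (r=3, z=4): does not record B5=F
input #5 (r=5, z=2): does not record B5=F
input #6 (r=13, z=6): records B5=F
input #7 (r=4, z=3): does not record B5=F
input #8 (r=4, z=5): does not record B5=F
Answer: 6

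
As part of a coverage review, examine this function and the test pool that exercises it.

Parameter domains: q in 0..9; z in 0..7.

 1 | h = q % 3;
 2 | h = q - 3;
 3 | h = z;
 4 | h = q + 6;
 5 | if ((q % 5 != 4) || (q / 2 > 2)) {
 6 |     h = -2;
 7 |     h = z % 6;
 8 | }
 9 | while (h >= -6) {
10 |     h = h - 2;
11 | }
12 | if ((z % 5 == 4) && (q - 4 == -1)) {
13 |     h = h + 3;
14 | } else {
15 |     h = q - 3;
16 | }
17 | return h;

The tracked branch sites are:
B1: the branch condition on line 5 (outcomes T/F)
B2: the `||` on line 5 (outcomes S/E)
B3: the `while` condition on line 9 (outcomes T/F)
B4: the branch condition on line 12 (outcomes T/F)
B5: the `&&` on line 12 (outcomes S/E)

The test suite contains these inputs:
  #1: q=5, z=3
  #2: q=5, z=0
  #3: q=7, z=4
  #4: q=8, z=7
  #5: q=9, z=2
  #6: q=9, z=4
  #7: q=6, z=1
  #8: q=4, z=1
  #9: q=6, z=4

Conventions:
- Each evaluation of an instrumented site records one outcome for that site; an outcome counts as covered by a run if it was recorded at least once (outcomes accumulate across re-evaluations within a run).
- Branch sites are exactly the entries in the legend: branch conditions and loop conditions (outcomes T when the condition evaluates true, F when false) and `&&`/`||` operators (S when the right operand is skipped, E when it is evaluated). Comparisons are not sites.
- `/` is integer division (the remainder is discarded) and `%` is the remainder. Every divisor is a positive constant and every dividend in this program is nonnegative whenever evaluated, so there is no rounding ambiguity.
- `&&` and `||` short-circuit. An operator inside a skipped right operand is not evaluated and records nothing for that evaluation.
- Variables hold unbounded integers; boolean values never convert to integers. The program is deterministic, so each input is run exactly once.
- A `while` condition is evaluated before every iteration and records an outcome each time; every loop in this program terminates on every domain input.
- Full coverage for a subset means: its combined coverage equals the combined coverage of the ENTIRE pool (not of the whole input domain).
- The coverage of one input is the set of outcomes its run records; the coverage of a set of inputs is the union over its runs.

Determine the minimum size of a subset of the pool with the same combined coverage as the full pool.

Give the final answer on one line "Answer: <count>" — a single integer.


run #1 (q=5, z=3) records B1=T, B2=S, B3=T, B3=F, B4=F, B5=S
run #2 (q=5, z=0) records B1=T, B2=S, B3=T, B3=F, B4=F, B5=S
run #3 (q=7, z=4) records B1=T, B2=S, B3=T, B3=F, B4=F, B5=E
run #4 (q=8, z=7) records B1=T, B2=S, B3=T, B3=F, B4=F, B5=S
run #5 (q=9, z=2) records B1=T, B2=E, B3=T, B3=F, B4=F, B5=S
run #6 (q=9, z=4) records B1=T, B2=E, B3=T, B3=F, B4=F, B5=E
run #7 (q=6, z=1) records B1=T, B2=S, B3=T, B3=F, B4=F, B5=S
run #8 (q=4, z=1) records B1=F, B2=E, B3=T, B3=F, B4=F, B5=S
run #9 (q=6, z=4) records B1=T, B2=S, B3=T, B3=F, B4=F, B5=E
union over all inputs: B1=T, B1=F, B2=S, B2=E, B3=T, B3=F, B4=F, B5=S, B5=E (9 outcomes)
size 1 is not enough: best union over all size-1 subsets is 6/9
size 2: inputs {3, 8} cover all 9 outcomes, and no lexicographically smaller subset of this size does
Answer: 2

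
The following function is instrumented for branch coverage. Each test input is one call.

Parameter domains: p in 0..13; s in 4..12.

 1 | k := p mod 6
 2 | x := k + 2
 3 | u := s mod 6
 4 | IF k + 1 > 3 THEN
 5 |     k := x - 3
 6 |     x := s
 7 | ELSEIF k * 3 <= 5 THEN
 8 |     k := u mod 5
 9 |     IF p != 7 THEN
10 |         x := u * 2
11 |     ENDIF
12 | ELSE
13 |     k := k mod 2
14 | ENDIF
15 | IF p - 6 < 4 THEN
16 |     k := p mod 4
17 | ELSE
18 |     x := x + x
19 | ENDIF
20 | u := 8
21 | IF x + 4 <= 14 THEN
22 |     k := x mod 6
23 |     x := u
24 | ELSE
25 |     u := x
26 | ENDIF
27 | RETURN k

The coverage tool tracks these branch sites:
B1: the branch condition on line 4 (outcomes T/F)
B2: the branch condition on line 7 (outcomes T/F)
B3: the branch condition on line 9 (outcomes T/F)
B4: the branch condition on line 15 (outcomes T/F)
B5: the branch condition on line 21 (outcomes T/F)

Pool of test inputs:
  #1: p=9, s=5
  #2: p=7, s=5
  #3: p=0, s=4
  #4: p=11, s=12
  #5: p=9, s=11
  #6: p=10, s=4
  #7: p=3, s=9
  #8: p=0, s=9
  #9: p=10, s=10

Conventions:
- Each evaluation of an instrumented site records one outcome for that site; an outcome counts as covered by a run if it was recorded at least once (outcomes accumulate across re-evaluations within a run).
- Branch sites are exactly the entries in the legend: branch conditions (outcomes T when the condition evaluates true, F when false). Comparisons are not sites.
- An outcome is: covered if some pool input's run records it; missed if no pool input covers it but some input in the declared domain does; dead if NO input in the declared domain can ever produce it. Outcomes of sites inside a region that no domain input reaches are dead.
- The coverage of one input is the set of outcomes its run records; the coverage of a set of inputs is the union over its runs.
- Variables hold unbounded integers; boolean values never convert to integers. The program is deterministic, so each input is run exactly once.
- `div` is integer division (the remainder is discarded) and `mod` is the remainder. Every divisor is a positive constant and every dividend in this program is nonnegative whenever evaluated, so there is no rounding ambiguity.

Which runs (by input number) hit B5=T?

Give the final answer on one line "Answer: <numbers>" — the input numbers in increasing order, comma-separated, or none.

input #1 (p=9, s=5): hits B5=T
input #2 (p=7, s=5): hits B5=T
input #3 (p=0, s=4): hits B5=T
input #4 (p=11, s=12): never hits B5=T
input #5 (p=9, s=11): never hits B5=T
input #6 (p=10, s=4): hits B5=T
input #7 (p=3, s=9): hits B5=T
input #8 (p=0, s=9): hits B5=T
input #9 (p=10, s=10): never hits B5=T

Answer: 1, 2, 3, 6, 7, 8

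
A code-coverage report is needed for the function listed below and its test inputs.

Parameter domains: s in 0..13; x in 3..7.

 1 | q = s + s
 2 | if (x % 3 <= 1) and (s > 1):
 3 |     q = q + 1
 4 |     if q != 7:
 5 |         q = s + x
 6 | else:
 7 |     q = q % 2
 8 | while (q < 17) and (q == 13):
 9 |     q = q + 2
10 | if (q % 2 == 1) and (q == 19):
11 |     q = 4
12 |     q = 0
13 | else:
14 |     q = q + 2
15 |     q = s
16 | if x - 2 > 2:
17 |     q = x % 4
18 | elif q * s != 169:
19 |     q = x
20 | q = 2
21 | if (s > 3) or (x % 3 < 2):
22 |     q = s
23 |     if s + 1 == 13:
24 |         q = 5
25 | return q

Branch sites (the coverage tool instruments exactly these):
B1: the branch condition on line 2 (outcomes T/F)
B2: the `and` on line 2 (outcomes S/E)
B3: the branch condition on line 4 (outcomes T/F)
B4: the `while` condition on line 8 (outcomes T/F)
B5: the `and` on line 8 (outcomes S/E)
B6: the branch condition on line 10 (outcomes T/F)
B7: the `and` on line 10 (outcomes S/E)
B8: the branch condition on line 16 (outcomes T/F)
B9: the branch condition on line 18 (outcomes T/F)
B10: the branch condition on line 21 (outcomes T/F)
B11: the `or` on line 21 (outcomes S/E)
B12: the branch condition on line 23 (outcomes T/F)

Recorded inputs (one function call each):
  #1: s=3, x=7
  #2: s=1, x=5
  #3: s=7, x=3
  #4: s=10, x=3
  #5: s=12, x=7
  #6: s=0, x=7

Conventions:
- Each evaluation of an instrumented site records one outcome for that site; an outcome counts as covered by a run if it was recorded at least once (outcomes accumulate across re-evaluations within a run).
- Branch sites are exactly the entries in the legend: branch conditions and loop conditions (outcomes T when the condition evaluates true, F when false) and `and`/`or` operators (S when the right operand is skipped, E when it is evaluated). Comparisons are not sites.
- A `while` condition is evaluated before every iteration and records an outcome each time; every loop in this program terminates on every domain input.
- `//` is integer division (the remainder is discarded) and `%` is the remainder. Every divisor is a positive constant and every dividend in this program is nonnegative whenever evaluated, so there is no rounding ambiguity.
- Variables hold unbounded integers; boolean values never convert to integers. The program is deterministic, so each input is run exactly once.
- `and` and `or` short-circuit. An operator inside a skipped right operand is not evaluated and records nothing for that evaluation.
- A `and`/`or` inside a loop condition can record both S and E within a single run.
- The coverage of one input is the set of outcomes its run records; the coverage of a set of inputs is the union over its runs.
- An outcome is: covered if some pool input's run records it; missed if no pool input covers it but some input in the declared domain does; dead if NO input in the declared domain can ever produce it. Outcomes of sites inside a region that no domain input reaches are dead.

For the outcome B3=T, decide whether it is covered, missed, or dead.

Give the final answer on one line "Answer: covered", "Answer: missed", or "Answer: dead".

B3=T is recorded by pool input(s) 3, 4, 5 -> covered

Answer: covered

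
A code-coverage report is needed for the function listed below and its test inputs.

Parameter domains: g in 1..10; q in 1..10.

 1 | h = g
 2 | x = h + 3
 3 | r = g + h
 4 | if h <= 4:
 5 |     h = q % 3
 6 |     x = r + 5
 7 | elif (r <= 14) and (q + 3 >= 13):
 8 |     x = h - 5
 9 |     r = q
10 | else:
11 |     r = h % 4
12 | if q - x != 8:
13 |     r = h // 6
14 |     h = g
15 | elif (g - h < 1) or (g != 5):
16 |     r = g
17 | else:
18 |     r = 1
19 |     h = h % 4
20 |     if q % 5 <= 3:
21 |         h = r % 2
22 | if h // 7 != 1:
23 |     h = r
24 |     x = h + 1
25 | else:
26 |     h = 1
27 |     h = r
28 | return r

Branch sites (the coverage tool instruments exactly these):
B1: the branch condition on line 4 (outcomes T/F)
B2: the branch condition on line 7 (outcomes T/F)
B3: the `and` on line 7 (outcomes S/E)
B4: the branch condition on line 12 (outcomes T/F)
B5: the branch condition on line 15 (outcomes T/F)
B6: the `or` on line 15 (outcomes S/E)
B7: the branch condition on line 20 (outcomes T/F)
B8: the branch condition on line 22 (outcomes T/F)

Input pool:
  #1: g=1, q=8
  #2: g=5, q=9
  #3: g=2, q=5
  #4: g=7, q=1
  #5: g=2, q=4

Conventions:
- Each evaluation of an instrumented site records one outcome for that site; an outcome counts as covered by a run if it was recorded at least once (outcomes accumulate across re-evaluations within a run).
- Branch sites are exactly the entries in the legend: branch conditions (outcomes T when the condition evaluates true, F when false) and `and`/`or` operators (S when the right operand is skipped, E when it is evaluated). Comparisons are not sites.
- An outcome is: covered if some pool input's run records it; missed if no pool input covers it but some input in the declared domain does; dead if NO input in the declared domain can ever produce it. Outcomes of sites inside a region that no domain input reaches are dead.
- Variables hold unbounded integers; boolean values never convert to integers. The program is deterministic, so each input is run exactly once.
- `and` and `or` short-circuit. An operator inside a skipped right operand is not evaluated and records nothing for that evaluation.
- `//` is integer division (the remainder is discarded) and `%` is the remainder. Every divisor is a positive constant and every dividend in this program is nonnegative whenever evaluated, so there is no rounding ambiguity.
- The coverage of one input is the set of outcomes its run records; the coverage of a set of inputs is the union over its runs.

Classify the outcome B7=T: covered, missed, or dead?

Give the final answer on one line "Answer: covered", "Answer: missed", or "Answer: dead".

no pool input records B7=T
checking all 100 inputs in the declared domain: B7=T is never recorded -> dead

Answer: dead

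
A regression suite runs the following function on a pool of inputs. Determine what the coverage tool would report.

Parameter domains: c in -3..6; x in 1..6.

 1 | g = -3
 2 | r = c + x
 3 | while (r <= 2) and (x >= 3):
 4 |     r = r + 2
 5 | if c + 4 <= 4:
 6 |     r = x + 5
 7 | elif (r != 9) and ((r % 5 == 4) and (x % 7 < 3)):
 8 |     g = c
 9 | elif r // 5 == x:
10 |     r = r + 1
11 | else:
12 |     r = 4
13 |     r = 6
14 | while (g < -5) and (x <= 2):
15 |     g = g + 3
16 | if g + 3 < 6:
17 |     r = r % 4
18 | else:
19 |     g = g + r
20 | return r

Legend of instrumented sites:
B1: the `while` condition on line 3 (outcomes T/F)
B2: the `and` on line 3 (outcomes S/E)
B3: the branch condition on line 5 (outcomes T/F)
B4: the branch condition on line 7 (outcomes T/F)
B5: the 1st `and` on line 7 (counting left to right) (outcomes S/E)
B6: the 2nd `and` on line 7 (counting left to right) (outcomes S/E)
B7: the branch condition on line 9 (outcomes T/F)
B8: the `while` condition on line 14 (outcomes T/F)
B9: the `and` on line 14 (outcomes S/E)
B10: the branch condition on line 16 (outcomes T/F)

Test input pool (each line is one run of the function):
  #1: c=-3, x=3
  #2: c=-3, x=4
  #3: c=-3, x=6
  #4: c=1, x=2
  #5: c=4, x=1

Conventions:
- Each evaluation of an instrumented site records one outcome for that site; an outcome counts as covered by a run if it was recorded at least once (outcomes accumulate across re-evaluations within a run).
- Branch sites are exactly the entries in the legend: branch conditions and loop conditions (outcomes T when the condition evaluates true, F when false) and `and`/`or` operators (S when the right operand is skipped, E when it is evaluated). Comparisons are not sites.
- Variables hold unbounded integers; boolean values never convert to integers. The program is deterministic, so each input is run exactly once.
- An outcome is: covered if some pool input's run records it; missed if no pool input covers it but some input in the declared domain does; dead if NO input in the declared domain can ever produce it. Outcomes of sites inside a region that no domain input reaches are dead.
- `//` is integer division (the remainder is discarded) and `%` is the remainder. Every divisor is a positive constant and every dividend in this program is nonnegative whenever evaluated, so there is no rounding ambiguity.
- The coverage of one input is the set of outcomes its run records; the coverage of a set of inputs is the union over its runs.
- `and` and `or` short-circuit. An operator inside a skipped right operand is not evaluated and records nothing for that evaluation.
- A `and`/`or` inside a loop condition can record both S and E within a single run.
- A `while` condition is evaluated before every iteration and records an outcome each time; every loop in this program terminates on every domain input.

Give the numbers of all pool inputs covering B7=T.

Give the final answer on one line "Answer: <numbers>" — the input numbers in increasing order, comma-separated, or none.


input #1 (c=-3, x=3): does not record B7=T
input #2 (c=-3, x=4): does not record B7=T
input #3 (c=-3, x=6): does not record B7=T
input #4 (c=1, x=2): does not record B7=T
input #5 (c=4, x=1): records B7=T
Answer: 5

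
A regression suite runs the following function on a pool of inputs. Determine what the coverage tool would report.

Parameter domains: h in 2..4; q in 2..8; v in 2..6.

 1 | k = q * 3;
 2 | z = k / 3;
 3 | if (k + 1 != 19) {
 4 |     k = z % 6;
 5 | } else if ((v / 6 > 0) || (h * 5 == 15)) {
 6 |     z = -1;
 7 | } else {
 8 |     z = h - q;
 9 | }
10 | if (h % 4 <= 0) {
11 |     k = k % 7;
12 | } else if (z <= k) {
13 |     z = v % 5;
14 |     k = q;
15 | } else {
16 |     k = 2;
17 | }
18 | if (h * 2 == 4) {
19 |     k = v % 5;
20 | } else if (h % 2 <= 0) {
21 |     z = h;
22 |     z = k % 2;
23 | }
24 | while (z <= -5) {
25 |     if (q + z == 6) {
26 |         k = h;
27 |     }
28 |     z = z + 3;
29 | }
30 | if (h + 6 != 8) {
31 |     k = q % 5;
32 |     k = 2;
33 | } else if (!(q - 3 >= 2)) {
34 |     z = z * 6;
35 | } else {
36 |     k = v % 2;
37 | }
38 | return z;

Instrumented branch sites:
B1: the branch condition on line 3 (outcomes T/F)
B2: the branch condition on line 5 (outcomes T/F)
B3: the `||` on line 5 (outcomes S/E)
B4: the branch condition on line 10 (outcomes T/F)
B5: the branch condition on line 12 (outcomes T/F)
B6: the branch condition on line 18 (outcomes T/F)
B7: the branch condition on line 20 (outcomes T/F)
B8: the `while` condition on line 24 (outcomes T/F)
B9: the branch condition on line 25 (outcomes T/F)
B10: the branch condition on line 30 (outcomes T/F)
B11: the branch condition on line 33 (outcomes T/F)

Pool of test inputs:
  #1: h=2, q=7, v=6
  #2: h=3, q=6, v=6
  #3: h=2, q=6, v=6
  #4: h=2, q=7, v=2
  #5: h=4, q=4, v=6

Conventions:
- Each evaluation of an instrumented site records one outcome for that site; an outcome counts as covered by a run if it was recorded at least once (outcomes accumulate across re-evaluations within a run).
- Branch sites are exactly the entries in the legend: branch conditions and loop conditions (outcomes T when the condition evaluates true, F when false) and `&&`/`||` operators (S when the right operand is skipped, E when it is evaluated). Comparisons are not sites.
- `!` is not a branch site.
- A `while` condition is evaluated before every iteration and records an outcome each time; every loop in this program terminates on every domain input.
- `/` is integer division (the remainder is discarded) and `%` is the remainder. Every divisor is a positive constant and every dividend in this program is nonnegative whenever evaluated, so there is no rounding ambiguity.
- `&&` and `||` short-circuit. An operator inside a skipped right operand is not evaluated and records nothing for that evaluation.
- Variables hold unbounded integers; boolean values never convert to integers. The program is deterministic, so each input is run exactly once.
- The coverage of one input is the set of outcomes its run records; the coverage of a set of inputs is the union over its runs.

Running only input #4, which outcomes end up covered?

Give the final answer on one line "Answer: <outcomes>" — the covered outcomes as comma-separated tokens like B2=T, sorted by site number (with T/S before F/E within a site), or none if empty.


Event log for input #4 (h=2, q=7, v=2):
  B1->T, B4->F, B5->F, B6->T, B8->F, B10->F, B11->F
deduplicating events, the covered set is: B1=T, B4=F, B5=F, B6=T, B8=F, B10=F, B11=F
Answer: B1=T, B4=F, B5=F, B6=T, B8=F, B10=F, B11=F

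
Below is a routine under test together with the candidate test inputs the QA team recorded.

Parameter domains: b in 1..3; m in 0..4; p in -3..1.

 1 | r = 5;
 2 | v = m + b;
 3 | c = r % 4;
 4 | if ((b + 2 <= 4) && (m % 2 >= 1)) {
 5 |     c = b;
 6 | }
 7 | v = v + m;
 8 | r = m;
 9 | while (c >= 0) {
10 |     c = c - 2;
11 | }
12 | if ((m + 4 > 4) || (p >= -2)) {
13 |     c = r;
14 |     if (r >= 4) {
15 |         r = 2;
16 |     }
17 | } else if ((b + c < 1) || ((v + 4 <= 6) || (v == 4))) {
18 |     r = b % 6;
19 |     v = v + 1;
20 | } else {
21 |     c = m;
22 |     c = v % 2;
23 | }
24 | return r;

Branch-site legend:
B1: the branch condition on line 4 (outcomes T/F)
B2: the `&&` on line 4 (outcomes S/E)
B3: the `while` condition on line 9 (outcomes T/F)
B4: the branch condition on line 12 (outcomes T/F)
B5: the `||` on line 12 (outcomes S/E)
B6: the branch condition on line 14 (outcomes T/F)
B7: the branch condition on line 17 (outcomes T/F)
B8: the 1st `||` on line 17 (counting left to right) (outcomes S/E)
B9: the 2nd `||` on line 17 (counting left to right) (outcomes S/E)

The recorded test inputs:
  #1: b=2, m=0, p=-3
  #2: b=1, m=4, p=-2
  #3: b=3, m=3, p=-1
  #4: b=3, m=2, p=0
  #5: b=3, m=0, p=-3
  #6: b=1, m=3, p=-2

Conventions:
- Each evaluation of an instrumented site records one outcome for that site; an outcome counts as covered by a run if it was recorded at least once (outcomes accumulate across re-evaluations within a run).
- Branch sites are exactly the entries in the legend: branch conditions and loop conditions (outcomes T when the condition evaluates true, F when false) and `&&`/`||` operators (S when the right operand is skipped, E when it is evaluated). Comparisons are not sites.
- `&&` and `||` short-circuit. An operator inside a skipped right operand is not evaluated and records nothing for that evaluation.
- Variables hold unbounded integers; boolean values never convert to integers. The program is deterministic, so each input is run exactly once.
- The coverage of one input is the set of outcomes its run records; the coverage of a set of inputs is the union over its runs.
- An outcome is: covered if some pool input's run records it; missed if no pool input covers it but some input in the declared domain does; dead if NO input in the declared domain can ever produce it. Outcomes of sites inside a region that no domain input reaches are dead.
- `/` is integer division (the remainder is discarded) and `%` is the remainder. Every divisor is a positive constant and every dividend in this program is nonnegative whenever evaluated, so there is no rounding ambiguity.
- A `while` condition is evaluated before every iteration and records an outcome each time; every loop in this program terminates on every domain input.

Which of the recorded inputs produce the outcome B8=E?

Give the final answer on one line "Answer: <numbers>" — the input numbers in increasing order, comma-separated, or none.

input #1 (b=2, m=0, p=-3): covers B8=E
input #2 (b=1, m=4, p=-2): misses B8=E
input #3 (b=3, m=3, p=-1): misses B8=E
input #4 (b=3, m=2, p=0): misses B8=E
input #5 (b=3, m=0, p=-3): covers B8=E
input #6 (b=1, m=3, p=-2): misses B8=E

Answer: 1, 5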